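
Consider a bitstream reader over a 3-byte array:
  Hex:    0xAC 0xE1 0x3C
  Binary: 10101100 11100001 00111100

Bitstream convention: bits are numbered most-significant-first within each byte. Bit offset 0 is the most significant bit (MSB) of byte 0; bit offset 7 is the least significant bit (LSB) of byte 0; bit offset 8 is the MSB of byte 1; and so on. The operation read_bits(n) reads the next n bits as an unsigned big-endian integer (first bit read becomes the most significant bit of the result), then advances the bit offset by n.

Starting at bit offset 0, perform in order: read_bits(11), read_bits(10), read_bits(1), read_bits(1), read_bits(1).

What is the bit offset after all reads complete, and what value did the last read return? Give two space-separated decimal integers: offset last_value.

Answer: 24 0

Derivation:
Read 1: bits[0:11] width=11 -> value=1383 (bin 10101100111); offset now 11 = byte 1 bit 3; 13 bits remain
Read 2: bits[11:21] width=10 -> value=39 (bin 0000100111); offset now 21 = byte 2 bit 5; 3 bits remain
Read 3: bits[21:22] width=1 -> value=1 (bin 1); offset now 22 = byte 2 bit 6; 2 bits remain
Read 4: bits[22:23] width=1 -> value=0 (bin 0); offset now 23 = byte 2 bit 7; 1 bits remain
Read 5: bits[23:24] width=1 -> value=0 (bin 0); offset now 24 = byte 3 bit 0; 0 bits remain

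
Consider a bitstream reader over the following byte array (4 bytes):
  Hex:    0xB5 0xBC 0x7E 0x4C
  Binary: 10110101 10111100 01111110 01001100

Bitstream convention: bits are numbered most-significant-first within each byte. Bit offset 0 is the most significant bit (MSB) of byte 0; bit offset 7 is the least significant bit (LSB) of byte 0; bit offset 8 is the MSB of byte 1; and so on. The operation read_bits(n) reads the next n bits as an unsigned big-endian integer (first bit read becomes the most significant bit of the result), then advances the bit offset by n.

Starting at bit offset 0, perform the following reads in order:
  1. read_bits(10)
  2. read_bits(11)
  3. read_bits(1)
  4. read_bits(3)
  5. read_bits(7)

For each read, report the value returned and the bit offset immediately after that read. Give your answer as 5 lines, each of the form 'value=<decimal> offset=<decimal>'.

Read 1: bits[0:10] width=10 -> value=726 (bin 1011010110); offset now 10 = byte 1 bit 2; 22 bits remain
Read 2: bits[10:21] width=11 -> value=1935 (bin 11110001111); offset now 21 = byte 2 bit 5; 11 bits remain
Read 3: bits[21:22] width=1 -> value=1 (bin 1); offset now 22 = byte 2 bit 6; 10 bits remain
Read 4: bits[22:25] width=3 -> value=4 (bin 100); offset now 25 = byte 3 bit 1; 7 bits remain
Read 5: bits[25:32] width=7 -> value=76 (bin 1001100); offset now 32 = byte 4 bit 0; 0 bits remain

Answer: value=726 offset=10
value=1935 offset=21
value=1 offset=22
value=4 offset=25
value=76 offset=32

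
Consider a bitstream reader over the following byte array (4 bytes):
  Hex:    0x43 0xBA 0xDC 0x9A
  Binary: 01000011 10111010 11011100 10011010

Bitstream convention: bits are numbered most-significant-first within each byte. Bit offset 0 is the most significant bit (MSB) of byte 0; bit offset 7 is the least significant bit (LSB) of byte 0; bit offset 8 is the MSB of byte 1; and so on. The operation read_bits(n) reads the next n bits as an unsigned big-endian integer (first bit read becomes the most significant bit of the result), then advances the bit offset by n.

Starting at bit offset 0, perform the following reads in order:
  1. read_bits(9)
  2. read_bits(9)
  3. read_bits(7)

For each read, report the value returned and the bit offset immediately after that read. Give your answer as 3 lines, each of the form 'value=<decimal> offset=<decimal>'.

Read 1: bits[0:9] width=9 -> value=135 (bin 010000111); offset now 9 = byte 1 bit 1; 23 bits remain
Read 2: bits[9:18] width=9 -> value=235 (bin 011101011); offset now 18 = byte 2 bit 2; 14 bits remain
Read 3: bits[18:25] width=7 -> value=57 (bin 0111001); offset now 25 = byte 3 bit 1; 7 bits remain

Answer: value=135 offset=9
value=235 offset=18
value=57 offset=25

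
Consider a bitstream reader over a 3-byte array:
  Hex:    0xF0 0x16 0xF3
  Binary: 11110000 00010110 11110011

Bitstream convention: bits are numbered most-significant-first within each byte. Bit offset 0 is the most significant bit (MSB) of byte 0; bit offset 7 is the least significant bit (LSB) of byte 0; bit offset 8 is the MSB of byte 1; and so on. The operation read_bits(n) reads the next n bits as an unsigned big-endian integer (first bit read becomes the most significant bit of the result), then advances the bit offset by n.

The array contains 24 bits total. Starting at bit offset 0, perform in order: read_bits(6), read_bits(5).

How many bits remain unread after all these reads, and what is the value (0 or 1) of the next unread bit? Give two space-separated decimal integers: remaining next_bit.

Answer: 13 1

Derivation:
Read 1: bits[0:6] width=6 -> value=60 (bin 111100); offset now 6 = byte 0 bit 6; 18 bits remain
Read 2: bits[6:11] width=5 -> value=0 (bin 00000); offset now 11 = byte 1 bit 3; 13 bits remain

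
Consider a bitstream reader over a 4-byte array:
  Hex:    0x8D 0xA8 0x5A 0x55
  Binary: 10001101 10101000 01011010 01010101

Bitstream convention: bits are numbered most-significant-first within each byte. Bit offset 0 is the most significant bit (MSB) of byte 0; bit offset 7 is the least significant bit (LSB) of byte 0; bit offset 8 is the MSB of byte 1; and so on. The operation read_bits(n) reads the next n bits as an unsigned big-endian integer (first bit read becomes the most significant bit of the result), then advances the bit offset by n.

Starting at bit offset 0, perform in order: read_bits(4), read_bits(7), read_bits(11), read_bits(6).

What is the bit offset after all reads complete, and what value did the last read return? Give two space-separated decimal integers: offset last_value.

Answer: 28 37

Derivation:
Read 1: bits[0:4] width=4 -> value=8 (bin 1000); offset now 4 = byte 0 bit 4; 28 bits remain
Read 2: bits[4:11] width=7 -> value=109 (bin 1101101); offset now 11 = byte 1 bit 3; 21 bits remain
Read 3: bits[11:22] width=11 -> value=534 (bin 01000010110); offset now 22 = byte 2 bit 6; 10 bits remain
Read 4: bits[22:28] width=6 -> value=37 (bin 100101); offset now 28 = byte 3 bit 4; 4 bits remain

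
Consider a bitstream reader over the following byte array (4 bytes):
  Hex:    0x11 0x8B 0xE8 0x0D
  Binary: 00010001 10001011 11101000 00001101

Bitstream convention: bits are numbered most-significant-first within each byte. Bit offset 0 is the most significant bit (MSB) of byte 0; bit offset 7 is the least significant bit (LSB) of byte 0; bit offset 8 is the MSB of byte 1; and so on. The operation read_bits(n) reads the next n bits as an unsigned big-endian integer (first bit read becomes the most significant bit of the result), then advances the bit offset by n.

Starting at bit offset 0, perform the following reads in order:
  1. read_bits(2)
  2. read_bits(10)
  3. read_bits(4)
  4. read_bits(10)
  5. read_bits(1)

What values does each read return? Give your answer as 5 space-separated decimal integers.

Answer: 0 280 11 928 0

Derivation:
Read 1: bits[0:2] width=2 -> value=0 (bin 00); offset now 2 = byte 0 bit 2; 30 bits remain
Read 2: bits[2:12] width=10 -> value=280 (bin 0100011000); offset now 12 = byte 1 bit 4; 20 bits remain
Read 3: bits[12:16] width=4 -> value=11 (bin 1011); offset now 16 = byte 2 bit 0; 16 bits remain
Read 4: bits[16:26] width=10 -> value=928 (bin 1110100000); offset now 26 = byte 3 bit 2; 6 bits remain
Read 5: bits[26:27] width=1 -> value=0 (bin 0); offset now 27 = byte 3 bit 3; 5 bits remain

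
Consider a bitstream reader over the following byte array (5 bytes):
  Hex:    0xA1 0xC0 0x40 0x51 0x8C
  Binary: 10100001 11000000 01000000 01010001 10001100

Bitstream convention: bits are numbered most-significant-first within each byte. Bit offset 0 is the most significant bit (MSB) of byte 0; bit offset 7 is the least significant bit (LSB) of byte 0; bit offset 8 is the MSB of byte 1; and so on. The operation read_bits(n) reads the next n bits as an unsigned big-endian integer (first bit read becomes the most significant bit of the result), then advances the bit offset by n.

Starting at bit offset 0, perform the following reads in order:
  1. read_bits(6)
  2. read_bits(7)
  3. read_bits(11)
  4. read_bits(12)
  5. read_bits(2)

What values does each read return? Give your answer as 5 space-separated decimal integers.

Answer: 40 56 64 1304 3

Derivation:
Read 1: bits[0:6] width=6 -> value=40 (bin 101000); offset now 6 = byte 0 bit 6; 34 bits remain
Read 2: bits[6:13] width=7 -> value=56 (bin 0111000); offset now 13 = byte 1 bit 5; 27 bits remain
Read 3: bits[13:24] width=11 -> value=64 (bin 00001000000); offset now 24 = byte 3 bit 0; 16 bits remain
Read 4: bits[24:36] width=12 -> value=1304 (bin 010100011000); offset now 36 = byte 4 bit 4; 4 bits remain
Read 5: bits[36:38] width=2 -> value=3 (bin 11); offset now 38 = byte 4 bit 6; 2 bits remain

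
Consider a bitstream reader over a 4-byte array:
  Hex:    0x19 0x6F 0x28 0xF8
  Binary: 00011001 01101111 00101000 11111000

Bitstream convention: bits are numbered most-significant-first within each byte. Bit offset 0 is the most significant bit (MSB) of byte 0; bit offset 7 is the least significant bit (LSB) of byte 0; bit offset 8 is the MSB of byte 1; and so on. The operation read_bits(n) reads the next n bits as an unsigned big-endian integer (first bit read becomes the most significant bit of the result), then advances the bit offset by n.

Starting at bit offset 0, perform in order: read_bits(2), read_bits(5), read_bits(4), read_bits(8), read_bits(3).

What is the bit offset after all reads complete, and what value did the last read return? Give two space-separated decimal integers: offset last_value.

Read 1: bits[0:2] width=2 -> value=0 (bin 00); offset now 2 = byte 0 bit 2; 30 bits remain
Read 2: bits[2:7] width=5 -> value=12 (bin 01100); offset now 7 = byte 0 bit 7; 25 bits remain
Read 3: bits[7:11] width=4 -> value=11 (bin 1011); offset now 11 = byte 1 bit 3; 21 bits remain
Read 4: bits[11:19] width=8 -> value=121 (bin 01111001); offset now 19 = byte 2 bit 3; 13 bits remain
Read 5: bits[19:22] width=3 -> value=2 (bin 010); offset now 22 = byte 2 bit 6; 10 bits remain

Answer: 22 2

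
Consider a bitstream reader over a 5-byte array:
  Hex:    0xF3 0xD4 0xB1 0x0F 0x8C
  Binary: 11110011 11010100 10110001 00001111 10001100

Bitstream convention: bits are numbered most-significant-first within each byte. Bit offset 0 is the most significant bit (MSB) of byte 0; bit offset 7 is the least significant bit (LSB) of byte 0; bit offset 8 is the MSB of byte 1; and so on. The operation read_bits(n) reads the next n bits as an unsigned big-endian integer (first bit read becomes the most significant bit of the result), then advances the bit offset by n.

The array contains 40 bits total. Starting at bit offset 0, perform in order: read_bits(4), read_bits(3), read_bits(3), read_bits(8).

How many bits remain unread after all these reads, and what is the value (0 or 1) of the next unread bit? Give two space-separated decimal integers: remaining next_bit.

Read 1: bits[0:4] width=4 -> value=15 (bin 1111); offset now 4 = byte 0 bit 4; 36 bits remain
Read 2: bits[4:7] width=3 -> value=1 (bin 001); offset now 7 = byte 0 bit 7; 33 bits remain
Read 3: bits[7:10] width=3 -> value=7 (bin 111); offset now 10 = byte 1 bit 2; 30 bits remain
Read 4: bits[10:18] width=8 -> value=82 (bin 01010010); offset now 18 = byte 2 bit 2; 22 bits remain

Answer: 22 1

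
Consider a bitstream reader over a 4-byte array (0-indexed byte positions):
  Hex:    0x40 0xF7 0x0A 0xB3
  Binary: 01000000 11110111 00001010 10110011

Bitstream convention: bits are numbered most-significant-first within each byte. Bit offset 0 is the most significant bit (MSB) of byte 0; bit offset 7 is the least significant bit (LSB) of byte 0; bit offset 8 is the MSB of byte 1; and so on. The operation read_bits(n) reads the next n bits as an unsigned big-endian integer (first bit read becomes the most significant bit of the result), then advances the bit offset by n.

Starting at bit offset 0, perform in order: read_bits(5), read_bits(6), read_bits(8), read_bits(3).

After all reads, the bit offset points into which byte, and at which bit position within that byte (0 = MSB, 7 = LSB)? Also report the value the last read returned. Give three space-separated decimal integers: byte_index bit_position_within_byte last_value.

Read 1: bits[0:5] width=5 -> value=8 (bin 01000); offset now 5 = byte 0 bit 5; 27 bits remain
Read 2: bits[5:11] width=6 -> value=7 (bin 000111); offset now 11 = byte 1 bit 3; 21 bits remain
Read 3: bits[11:19] width=8 -> value=184 (bin 10111000); offset now 19 = byte 2 bit 3; 13 bits remain
Read 4: bits[19:22] width=3 -> value=2 (bin 010); offset now 22 = byte 2 bit 6; 10 bits remain

Answer: 2 6 2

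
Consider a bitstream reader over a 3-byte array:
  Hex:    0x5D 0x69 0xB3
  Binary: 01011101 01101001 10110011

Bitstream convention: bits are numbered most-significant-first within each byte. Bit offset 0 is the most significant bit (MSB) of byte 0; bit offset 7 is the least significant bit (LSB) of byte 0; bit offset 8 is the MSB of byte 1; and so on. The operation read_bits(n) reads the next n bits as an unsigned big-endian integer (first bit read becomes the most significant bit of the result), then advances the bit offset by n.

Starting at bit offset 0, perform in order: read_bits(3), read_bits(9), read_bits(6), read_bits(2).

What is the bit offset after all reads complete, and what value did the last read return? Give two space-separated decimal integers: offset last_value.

Read 1: bits[0:3] width=3 -> value=2 (bin 010); offset now 3 = byte 0 bit 3; 21 bits remain
Read 2: bits[3:12] width=9 -> value=470 (bin 111010110); offset now 12 = byte 1 bit 4; 12 bits remain
Read 3: bits[12:18] width=6 -> value=38 (bin 100110); offset now 18 = byte 2 bit 2; 6 bits remain
Read 4: bits[18:20] width=2 -> value=3 (bin 11); offset now 20 = byte 2 bit 4; 4 bits remain

Answer: 20 3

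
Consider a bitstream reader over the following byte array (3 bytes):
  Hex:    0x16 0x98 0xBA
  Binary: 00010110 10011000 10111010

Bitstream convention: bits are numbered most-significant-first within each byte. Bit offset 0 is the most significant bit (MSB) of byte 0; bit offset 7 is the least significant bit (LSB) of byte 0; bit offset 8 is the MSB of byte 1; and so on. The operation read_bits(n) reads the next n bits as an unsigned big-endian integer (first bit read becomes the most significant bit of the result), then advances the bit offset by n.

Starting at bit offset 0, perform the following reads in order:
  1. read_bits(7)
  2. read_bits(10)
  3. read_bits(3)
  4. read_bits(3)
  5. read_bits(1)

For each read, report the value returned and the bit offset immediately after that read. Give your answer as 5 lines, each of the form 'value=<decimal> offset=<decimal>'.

Read 1: bits[0:7] width=7 -> value=11 (bin 0001011); offset now 7 = byte 0 bit 7; 17 bits remain
Read 2: bits[7:17] width=10 -> value=305 (bin 0100110001); offset now 17 = byte 2 bit 1; 7 bits remain
Read 3: bits[17:20] width=3 -> value=3 (bin 011); offset now 20 = byte 2 bit 4; 4 bits remain
Read 4: bits[20:23] width=3 -> value=5 (bin 101); offset now 23 = byte 2 bit 7; 1 bits remain
Read 5: bits[23:24] width=1 -> value=0 (bin 0); offset now 24 = byte 3 bit 0; 0 bits remain

Answer: value=11 offset=7
value=305 offset=17
value=3 offset=20
value=5 offset=23
value=0 offset=24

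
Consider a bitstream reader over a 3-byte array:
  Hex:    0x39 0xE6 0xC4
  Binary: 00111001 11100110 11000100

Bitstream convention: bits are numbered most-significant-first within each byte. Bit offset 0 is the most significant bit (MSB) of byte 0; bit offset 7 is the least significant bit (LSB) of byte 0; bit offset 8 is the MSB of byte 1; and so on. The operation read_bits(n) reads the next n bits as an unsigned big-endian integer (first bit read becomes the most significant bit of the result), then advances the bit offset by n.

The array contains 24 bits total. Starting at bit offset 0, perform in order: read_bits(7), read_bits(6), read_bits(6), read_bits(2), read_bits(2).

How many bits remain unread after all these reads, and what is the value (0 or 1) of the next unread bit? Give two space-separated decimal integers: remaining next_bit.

Answer: 1 0

Derivation:
Read 1: bits[0:7] width=7 -> value=28 (bin 0011100); offset now 7 = byte 0 bit 7; 17 bits remain
Read 2: bits[7:13] width=6 -> value=60 (bin 111100); offset now 13 = byte 1 bit 5; 11 bits remain
Read 3: bits[13:19] width=6 -> value=54 (bin 110110); offset now 19 = byte 2 bit 3; 5 bits remain
Read 4: bits[19:21] width=2 -> value=0 (bin 00); offset now 21 = byte 2 bit 5; 3 bits remain
Read 5: bits[21:23] width=2 -> value=2 (bin 10); offset now 23 = byte 2 bit 7; 1 bits remain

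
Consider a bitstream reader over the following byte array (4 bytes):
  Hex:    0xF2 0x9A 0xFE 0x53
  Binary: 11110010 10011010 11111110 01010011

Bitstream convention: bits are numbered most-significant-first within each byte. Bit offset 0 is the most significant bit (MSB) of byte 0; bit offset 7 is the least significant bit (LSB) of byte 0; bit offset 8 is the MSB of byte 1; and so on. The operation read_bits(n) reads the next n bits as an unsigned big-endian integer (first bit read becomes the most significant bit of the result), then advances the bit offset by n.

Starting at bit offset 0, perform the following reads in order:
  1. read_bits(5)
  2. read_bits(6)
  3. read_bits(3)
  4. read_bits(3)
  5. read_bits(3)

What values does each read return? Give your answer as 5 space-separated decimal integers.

Answer: 30 20 6 5 7

Derivation:
Read 1: bits[0:5] width=5 -> value=30 (bin 11110); offset now 5 = byte 0 bit 5; 27 bits remain
Read 2: bits[5:11] width=6 -> value=20 (bin 010100); offset now 11 = byte 1 bit 3; 21 bits remain
Read 3: bits[11:14] width=3 -> value=6 (bin 110); offset now 14 = byte 1 bit 6; 18 bits remain
Read 4: bits[14:17] width=3 -> value=5 (bin 101); offset now 17 = byte 2 bit 1; 15 bits remain
Read 5: bits[17:20] width=3 -> value=7 (bin 111); offset now 20 = byte 2 bit 4; 12 bits remain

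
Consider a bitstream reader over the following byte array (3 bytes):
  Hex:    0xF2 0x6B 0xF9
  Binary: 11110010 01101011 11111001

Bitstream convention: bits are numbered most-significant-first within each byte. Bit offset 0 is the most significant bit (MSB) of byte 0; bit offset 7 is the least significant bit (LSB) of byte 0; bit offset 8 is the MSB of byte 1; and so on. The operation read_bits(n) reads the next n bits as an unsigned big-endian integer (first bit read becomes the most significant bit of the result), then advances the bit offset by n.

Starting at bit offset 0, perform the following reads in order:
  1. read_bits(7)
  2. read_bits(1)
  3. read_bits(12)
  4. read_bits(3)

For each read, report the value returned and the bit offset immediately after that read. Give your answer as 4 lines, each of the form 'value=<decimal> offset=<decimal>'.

Read 1: bits[0:7] width=7 -> value=121 (bin 1111001); offset now 7 = byte 0 bit 7; 17 bits remain
Read 2: bits[7:8] width=1 -> value=0 (bin 0); offset now 8 = byte 1 bit 0; 16 bits remain
Read 3: bits[8:20] width=12 -> value=1727 (bin 011010111111); offset now 20 = byte 2 bit 4; 4 bits remain
Read 4: bits[20:23] width=3 -> value=4 (bin 100); offset now 23 = byte 2 bit 7; 1 bits remain

Answer: value=121 offset=7
value=0 offset=8
value=1727 offset=20
value=4 offset=23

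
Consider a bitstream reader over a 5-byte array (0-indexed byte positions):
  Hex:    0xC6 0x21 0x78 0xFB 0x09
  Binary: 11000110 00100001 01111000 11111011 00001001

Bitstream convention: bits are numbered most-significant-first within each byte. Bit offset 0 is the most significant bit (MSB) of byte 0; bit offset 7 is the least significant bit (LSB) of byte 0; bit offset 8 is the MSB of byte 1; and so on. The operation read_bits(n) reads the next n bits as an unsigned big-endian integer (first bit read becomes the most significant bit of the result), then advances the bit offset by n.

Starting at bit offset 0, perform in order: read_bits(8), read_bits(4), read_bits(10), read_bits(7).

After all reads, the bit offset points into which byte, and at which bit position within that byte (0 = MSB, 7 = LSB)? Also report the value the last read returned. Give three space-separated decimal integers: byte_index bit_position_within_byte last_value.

Read 1: bits[0:8] width=8 -> value=198 (bin 11000110); offset now 8 = byte 1 bit 0; 32 bits remain
Read 2: bits[8:12] width=4 -> value=2 (bin 0010); offset now 12 = byte 1 bit 4; 28 bits remain
Read 3: bits[12:22] width=10 -> value=94 (bin 0001011110); offset now 22 = byte 2 bit 6; 18 bits remain
Read 4: bits[22:29] width=7 -> value=31 (bin 0011111); offset now 29 = byte 3 bit 5; 11 bits remain

Answer: 3 5 31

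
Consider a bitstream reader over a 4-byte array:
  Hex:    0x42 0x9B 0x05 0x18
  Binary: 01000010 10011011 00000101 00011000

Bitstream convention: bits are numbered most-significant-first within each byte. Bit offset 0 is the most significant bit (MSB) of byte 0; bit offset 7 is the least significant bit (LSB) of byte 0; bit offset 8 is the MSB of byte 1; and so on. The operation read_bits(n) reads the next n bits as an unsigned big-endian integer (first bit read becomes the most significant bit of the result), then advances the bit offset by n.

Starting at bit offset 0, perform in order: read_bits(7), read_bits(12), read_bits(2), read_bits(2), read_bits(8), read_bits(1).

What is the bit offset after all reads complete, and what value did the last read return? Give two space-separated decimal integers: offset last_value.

Read 1: bits[0:7] width=7 -> value=33 (bin 0100001); offset now 7 = byte 0 bit 7; 25 bits remain
Read 2: bits[7:19] width=12 -> value=1240 (bin 010011011000); offset now 19 = byte 2 bit 3; 13 bits remain
Read 3: bits[19:21] width=2 -> value=0 (bin 00); offset now 21 = byte 2 bit 5; 11 bits remain
Read 4: bits[21:23] width=2 -> value=2 (bin 10); offset now 23 = byte 2 bit 7; 9 bits remain
Read 5: bits[23:31] width=8 -> value=140 (bin 10001100); offset now 31 = byte 3 bit 7; 1 bits remain
Read 6: bits[31:32] width=1 -> value=0 (bin 0); offset now 32 = byte 4 bit 0; 0 bits remain

Answer: 32 0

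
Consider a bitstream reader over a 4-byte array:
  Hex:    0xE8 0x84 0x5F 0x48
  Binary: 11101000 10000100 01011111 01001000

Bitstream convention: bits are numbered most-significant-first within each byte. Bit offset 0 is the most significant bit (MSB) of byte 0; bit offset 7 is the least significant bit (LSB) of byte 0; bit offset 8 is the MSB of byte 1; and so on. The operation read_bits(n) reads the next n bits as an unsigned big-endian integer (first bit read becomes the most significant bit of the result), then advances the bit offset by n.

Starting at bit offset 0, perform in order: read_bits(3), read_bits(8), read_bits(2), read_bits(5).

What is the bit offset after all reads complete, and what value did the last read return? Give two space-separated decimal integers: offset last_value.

Read 1: bits[0:3] width=3 -> value=7 (bin 111); offset now 3 = byte 0 bit 3; 29 bits remain
Read 2: bits[3:11] width=8 -> value=68 (bin 01000100); offset now 11 = byte 1 bit 3; 21 bits remain
Read 3: bits[11:13] width=2 -> value=0 (bin 00); offset now 13 = byte 1 bit 5; 19 bits remain
Read 4: bits[13:18] width=5 -> value=17 (bin 10001); offset now 18 = byte 2 bit 2; 14 bits remain

Answer: 18 17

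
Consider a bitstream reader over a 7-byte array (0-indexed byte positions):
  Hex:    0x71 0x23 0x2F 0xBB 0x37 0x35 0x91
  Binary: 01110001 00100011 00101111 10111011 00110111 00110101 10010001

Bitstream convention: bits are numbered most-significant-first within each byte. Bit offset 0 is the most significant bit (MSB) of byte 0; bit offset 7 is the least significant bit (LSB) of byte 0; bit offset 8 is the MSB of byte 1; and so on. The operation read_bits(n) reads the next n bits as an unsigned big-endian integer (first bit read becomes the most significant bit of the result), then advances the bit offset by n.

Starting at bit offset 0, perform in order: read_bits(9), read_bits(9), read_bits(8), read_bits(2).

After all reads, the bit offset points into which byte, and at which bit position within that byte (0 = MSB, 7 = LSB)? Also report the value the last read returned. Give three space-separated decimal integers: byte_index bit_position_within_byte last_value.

Read 1: bits[0:9] width=9 -> value=226 (bin 011100010); offset now 9 = byte 1 bit 1; 47 bits remain
Read 2: bits[9:18] width=9 -> value=140 (bin 010001100); offset now 18 = byte 2 bit 2; 38 bits remain
Read 3: bits[18:26] width=8 -> value=190 (bin 10111110); offset now 26 = byte 3 bit 2; 30 bits remain
Read 4: bits[26:28] width=2 -> value=3 (bin 11); offset now 28 = byte 3 bit 4; 28 bits remain

Answer: 3 4 3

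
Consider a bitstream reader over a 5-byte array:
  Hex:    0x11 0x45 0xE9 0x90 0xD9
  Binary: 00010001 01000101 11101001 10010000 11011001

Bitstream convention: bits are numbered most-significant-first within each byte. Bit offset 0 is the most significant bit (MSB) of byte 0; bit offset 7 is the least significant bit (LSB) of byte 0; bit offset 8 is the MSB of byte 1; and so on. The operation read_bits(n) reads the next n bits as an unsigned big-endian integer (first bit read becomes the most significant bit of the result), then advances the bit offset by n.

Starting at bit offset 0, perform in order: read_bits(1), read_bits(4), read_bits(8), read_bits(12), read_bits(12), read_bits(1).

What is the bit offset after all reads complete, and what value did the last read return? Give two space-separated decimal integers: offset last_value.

Read 1: bits[0:1] width=1 -> value=0 (bin 0); offset now 1 = byte 0 bit 1; 39 bits remain
Read 2: bits[1:5] width=4 -> value=2 (bin 0010); offset now 5 = byte 0 bit 5; 35 bits remain
Read 3: bits[5:13] width=8 -> value=40 (bin 00101000); offset now 13 = byte 1 bit 5; 27 bits remain
Read 4: bits[13:25] width=12 -> value=3027 (bin 101111010011); offset now 25 = byte 3 bit 1; 15 bits remain
Read 5: bits[25:37] width=12 -> value=539 (bin 001000011011); offset now 37 = byte 4 bit 5; 3 bits remain
Read 6: bits[37:38] width=1 -> value=0 (bin 0); offset now 38 = byte 4 bit 6; 2 bits remain

Answer: 38 0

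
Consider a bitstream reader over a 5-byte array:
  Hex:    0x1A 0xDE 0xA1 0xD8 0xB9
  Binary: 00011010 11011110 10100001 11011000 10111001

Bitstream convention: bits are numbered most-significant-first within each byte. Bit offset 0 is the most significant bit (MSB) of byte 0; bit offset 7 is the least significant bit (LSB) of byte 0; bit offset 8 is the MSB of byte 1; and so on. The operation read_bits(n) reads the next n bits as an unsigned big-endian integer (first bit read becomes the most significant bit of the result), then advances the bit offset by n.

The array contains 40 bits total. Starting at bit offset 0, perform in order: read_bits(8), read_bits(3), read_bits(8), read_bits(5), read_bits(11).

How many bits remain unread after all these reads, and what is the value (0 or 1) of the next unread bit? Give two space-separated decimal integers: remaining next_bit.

Answer: 5 1

Derivation:
Read 1: bits[0:8] width=8 -> value=26 (bin 00011010); offset now 8 = byte 1 bit 0; 32 bits remain
Read 2: bits[8:11] width=3 -> value=6 (bin 110); offset now 11 = byte 1 bit 3; 29 bits remain
Read 3: bits[11:19] width=8 -> value=245 (bin 11110101); offset now 19 = byte 2 bit 3; 21 bits remain
Read 4: bits[19:24] width=5 -> value=1 (bin 00001); offset now 24 = byte 3 bit 0; 16 bits remain
Read 5: bits[24:35] width=11 -> value=1733 (bin 11011000101); offset now 35 = byte 4 bit 3; 5 bits remain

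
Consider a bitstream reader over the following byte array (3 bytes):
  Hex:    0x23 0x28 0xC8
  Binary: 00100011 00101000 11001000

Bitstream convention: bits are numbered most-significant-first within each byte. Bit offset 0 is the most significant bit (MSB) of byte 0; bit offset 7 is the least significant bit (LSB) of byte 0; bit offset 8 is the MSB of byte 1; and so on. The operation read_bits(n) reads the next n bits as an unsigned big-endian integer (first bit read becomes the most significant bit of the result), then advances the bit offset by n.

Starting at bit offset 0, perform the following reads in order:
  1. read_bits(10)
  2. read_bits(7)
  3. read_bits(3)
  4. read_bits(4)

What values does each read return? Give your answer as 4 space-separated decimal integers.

Answer: 140 81 4 8

Derivation:
Read 1: bits[0:10] width=10 -> value=140 (bin 0010001100); offset now 10 = byte 1 bit 2; 14 bits remain
Read 2: bits[10:17] width=7 -> value=81 (bin 1010001); offset now 17 = byte 2 bit 1; 7 bits remain
Read 3: bits[17:20] width=3 -> value=4 (bin 100); offset now 20 = byte 2 bit 4; 4 bits remain
Read 4: bits[20:24] width=4 -> value=8 (bin 1000); offset now 24 = byte 3 bit 0; 0 bits remain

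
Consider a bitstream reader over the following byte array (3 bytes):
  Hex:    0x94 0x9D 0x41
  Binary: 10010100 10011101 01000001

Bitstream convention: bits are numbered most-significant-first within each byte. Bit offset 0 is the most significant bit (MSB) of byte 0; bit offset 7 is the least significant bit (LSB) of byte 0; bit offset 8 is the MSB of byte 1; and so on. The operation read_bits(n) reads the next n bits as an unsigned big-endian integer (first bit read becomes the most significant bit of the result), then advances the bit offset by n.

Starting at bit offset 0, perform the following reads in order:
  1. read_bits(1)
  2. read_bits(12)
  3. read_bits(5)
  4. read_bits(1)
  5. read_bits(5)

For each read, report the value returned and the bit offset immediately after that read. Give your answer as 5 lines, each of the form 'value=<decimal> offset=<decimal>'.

Answer: value=1 offset=1
value=659 offset=13
value=21 offset=18
value=0 offset=19
value=1 offset=24

Derivation:
Read 1: bits[0:1] width=1 -> value=1 (bin 1); offset now 1 = byte 0 bit 1; 23 bits remain
Read 2: bits[1:13] width=12 -> value=659 (bin 001010010011); offset now 13 = byte 1 bit 5; 11 bits remain
Read 3: bits[13:18] width=5 -> value=21 (bin 10101); offset now 18 = byte 2 bit 2; 6 bits remain
Read 4: bits[18:19] width=1 -> value=0 (bin 0); offset now 19 = byte 2 bit 3; 5 bits remain
Read 5: bits[19:24] width=5 -> value=1 (bin 00001); offset now 24 = byte 3 bit 0; 0 bits remain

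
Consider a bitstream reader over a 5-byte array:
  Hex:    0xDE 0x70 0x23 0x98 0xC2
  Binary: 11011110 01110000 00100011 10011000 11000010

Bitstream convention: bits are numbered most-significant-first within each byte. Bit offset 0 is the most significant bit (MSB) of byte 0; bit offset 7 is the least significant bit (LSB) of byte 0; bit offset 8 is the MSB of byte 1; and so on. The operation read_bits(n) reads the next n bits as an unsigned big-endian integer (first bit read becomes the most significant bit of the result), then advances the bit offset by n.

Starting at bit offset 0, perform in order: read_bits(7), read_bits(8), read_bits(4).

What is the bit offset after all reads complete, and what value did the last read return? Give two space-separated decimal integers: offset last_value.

Answer: 19 1

Derivation:
Read 1: bits[0:7] width=7 -> value=111 (bin 1101111); offset now 7 = byte 0 bit 7; 33 bits remain
Read 2: bits[7:15] width=8 -> value=56 (bin 00111000); offset now 15 = byte 1 bit 7; 25 bits remain
Read 3: bits[15:19] width=4 -> value=1 (bin 0001); offset now 19 = byte 2 bit 3; 21 bits remain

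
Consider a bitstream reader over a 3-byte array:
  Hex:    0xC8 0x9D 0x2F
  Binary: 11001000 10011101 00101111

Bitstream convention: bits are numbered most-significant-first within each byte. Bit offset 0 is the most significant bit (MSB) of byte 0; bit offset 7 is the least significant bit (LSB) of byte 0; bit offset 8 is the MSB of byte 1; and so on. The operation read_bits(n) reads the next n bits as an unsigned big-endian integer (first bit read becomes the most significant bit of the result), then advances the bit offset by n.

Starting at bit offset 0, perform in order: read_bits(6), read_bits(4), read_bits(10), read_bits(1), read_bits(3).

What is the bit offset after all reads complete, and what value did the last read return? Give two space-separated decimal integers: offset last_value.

Answer: 24 7

Derivation:
Read 1: bits[0:6] width=6 -> value=50 (bin 110010); offset now 6 = byte 0 bit 6; 18 bits remain
Read 2: bits[6:10] width=4 -> value=2 (bin 0010); offset now 10 = byte 1 bit 2; 14 bits remain
Read 3: bits[10:20] width=10 -> value=466 (bin 0111010010); offset now 20 = byte 2 bit 4; 4 bits remain
Read 4: bits[20:21] width=1 -> value=1 (bin 1); offset now 21 = byte 2 bit 5; 3 bits remain
Read 5: bits[21:24] width=3 -> value=7 (bin 111); offset now 24 = byte 3 bit 0; 0 bits remain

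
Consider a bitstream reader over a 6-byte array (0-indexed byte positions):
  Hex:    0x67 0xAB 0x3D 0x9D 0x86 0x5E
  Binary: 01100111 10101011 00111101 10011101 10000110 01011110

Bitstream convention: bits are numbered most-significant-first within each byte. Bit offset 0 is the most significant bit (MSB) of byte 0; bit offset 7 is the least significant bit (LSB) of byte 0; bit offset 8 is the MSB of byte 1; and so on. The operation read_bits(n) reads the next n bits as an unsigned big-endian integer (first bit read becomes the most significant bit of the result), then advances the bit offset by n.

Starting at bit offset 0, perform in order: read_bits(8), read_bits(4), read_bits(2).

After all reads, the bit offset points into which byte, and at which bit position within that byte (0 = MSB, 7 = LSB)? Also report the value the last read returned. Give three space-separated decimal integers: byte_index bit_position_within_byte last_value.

Read 1: bits[0:8] width=8 -> value=103 (bin 01100111); offset now 8 = byte 1 bit 0; 40 bits remain
Read 2: bits[8:12] width=4 -> value=10 (bin 1010); offset now 12 = byte 1 bit 4; 36 bits remain
Read 3: bits[12:14] width=2 -> value=2 (bin 10); offset now 14 = byte 1 bit 6; 34 bits remain

Answer: 1 6 2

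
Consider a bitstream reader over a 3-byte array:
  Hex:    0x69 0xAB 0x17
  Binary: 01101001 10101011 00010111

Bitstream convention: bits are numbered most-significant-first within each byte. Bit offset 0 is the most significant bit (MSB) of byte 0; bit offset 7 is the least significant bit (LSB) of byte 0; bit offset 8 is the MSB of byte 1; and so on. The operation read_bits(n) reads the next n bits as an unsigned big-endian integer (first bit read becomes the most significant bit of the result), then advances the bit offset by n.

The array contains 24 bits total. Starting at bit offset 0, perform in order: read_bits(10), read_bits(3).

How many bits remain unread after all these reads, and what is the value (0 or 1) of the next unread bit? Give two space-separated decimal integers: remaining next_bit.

Read 1: bits[0:10] width=10 -> value=422 (bin 0110100110); offset now 10 = byte 1 bit 2; 14 bits remain
Read 2: bits[10:13] width=3 -> value=5 (bin 101); offset now 13 = byte 1 bit 5; 11 bits remain

Answer: 11 0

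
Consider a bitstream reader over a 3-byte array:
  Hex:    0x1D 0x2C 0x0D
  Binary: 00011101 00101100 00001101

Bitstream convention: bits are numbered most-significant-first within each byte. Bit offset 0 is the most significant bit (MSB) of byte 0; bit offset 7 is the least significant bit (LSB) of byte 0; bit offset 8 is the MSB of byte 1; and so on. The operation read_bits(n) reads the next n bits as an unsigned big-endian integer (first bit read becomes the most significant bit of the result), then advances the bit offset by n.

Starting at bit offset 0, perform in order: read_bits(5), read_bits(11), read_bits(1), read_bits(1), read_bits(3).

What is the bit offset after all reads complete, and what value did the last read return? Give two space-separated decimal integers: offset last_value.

Answer: 21 1

Derivation:
Read 1: bits[0:5] width=5 -> value=3 (bin 00011); offset now 5 = byte 0 bit 5; 19 bits remain
Read 2: bits[5:16] width=11 -> value=1324 (bin 10100101100); offset now 16 = byte 2 bit 0; 8 bits remain
Read 3: bits[16:17] width=1 -> value=0 (bin 0); offset now 17 = byte 2 bit 1; 7 bits remain
Read 4: bits[17:18] width=1 -> value=0 (bin 0); offset now 18 = byte 2 bit 2; 6 bits remain
Read 5: bits[18:21] width=3 -> value=1 (bin 001); offset now 21 = byte 2 bit 5; 3 bits remain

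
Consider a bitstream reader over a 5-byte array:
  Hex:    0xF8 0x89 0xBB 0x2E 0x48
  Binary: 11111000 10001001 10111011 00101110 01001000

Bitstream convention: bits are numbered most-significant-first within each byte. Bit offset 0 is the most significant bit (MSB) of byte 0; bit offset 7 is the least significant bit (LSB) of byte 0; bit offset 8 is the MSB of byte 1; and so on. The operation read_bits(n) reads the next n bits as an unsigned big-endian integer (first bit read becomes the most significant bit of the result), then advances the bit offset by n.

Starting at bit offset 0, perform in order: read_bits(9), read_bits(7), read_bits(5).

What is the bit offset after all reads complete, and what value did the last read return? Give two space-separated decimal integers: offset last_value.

Answer: 21 23

Derivation:
Read 1: bits[0:9] width=9 -> value=497 (bin 111110001); offset now 9 = byte 1 bit 1; 31 bits remain
Read 2: bits[9:16] width=7 -> value=9 (bin 0001001); offset now 16 = byte 2 bit 0; 24 bits remain
Read 3: bits[16:21] width=5 -> value=23 (bin 10111); offset now 21 = byte 2 bit 5; 19 bits remain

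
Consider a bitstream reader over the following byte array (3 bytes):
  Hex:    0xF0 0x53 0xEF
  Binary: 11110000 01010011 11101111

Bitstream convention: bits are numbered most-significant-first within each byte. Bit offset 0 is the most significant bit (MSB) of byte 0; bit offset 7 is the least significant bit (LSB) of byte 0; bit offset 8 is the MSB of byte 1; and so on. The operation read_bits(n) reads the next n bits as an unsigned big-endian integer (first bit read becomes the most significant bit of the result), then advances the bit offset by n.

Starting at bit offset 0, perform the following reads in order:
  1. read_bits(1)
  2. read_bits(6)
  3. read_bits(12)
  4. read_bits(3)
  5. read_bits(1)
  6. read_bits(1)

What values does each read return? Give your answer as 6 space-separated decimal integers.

Answer: 1 56 671 3 1 1

Derivation:
Read 1: bits[0:1] width=1 -> value=1 (bin 1); offset now 1 = byte 0 bit 1; 23 bits remain
Read 2: bits[1:7] width=6 -> value=56 (bin 111000); offset now 7 = byte 0 bit 7; 17 bits remain
Read 3: bits[7:19] width=12 -> value=671 (bin 001010011111); offset now 19 = byte 2 bit 3; 5 bits remain
Read 4: bits[19:22] width=3 -> value=3 (bin 011); offset now 22 = byte 2 bit 6; 2 bits remain
Read 5: bits[22:23] width=1 -> value=1 (bin 1); offset now 23 = byte 2 bit 7; 1 bits remain
Read 6: bits[23:24] width=1 -> value=1 (bin 1); offset now 24 = byte 3 bit 0; 0 bits remain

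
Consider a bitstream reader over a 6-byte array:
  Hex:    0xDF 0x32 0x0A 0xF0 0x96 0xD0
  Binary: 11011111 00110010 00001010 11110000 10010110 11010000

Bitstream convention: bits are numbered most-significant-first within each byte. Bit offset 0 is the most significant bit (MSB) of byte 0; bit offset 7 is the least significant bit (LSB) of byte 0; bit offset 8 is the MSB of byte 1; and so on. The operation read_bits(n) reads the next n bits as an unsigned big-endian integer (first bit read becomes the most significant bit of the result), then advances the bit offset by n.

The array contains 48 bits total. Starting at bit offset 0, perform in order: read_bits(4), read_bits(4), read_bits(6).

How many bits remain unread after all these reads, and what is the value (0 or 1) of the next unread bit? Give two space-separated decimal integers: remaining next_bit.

Read 1: bits[0:4] width=4 -> value=13 (bin 1101); offset now 4 = byte 0 bit 4; 44 bits remain
Read 2: bits[4:8] width=4 -> value=15 (bin 1111); offset now 8 = byte 1 bit 0; 40 bits remain
Read 3: bits[8:14] width=6 -> value=12 (bin 001100); offset now 14 = byte 1 bit 6; 34 bits remain

Answer: 34 1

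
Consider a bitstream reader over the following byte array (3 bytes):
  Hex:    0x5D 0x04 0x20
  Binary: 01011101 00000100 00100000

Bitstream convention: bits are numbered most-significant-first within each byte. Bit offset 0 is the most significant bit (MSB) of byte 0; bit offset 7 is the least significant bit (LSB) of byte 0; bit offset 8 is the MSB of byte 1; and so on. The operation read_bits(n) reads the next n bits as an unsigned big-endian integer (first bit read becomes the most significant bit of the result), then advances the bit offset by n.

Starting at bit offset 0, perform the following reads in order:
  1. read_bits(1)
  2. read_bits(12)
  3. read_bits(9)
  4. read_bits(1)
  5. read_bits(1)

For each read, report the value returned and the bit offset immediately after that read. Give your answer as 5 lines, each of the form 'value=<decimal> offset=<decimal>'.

Answer: value=0 offset=1
value=2976 offset=13
value=264 offset=22
value=0 offset=23
value=0 offset=24

Derivation:
Read 1: bits[0:1] width=1 -> value=0 (bin 0); offset now 1 = byte 0 bit 1; 23 bits remain
Read 2: bits[1:13] width=12 -> value=2976 (bin 101110100000); offset now 13 = byte 1 bit 5; 11 bits remain
Read 3: bits[13:22] width=9 -> value=264 (bin 100001000); offset now 22 = byte 2 bit 6; 2 bits remain
Read 4: bits[22:23] width=1 -> value=0 (bin 0); offset now 23 = byte 2 bit 7; 1 bits remain
Read 5: bits[23:24] width=1 -> value=0 (bin 0); offset now 24 = byte 3 bit 0; 0 bits remain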